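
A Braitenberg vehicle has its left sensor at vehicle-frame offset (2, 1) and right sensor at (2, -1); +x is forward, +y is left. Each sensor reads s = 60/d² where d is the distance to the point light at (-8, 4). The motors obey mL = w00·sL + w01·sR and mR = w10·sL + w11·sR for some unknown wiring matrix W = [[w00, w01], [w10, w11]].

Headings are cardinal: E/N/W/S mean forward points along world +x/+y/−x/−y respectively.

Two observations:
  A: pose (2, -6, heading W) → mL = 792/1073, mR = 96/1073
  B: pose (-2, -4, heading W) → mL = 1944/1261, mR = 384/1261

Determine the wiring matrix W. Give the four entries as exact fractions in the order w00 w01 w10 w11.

1 1 -1 1

obs A: pose=(2,-6,W) → sL=12/37, sR=12/29, mL=792/1073, mR=96/1073
obs B: pose=(-2,-4,W) → sL=60/97, sR=12/13, mL=1944/1261, mR=384/1261
sensor matrix S = [[12/37, 12/29], [60/97, 12/13]]; det S = 58752/1353053
solve [mL_A; mL_B] = S·[w00; w01] and [mR_A; mR_B] = S·[w10; w11]:
  w00 = 1, w01 = 1, w10 = -1, w11 = 1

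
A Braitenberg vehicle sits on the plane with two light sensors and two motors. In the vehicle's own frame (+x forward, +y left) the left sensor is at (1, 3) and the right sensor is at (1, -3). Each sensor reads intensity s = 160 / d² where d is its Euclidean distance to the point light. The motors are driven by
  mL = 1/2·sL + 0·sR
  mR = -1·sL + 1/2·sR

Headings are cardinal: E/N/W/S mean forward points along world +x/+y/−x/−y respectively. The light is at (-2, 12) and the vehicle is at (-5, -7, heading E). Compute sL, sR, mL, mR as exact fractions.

8/13 20/61 4/13 -358/793

left sensor world pos  = (-4, -4); dL² = 260
right sensor world pos = (-4, -10); dR² = 488
sL = 160/260 = 8/13
sR = 160/488 = 20/61
mL = 1/2·sL + 0·sR = 4/13
mR = -1·sL + 1/2·sR = -358/793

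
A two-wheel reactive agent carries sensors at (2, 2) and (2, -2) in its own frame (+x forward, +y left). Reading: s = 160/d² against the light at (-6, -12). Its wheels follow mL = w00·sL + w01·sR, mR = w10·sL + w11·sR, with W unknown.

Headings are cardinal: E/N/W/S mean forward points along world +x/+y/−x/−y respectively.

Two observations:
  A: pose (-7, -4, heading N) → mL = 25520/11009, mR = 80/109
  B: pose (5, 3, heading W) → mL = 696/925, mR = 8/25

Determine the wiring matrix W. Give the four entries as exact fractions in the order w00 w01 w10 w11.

obs A: pose=(-7,-4,N) → sL=160/109, sR=160/101, mL=25520/11009, mR=80/109
obs B: pose=(5,3,W) → sL=16/25, sR=16/37, mL=696/925, mR=8/25
sensor matrix S = [[160/109, 160/101], [16/25, 16/37]]; det S = -772096/2036665
solve [mL_A; mL_B] = S·[w00; w01] and [mR_A; mR_B] = S·[w10; w11]:
  w00 = 1/2, w01 = 1, w10 = 1/2, w11 = 0

1/2 1 1/2 0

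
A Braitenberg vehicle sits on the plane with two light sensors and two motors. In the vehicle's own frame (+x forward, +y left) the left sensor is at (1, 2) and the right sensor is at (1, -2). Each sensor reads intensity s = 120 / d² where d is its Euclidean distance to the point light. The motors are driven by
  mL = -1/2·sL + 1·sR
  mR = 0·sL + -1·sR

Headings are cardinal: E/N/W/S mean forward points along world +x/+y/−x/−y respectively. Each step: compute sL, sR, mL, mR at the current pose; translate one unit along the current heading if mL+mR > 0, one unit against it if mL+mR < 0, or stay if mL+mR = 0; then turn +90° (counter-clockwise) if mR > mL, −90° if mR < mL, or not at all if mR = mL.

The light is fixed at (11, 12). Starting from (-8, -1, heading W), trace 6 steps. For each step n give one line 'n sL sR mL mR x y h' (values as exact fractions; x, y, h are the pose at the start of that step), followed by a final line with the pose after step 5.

0 24/125 120/521 8748/65125 -120/521 -8 -1 W
1 15/68 3/10 129/680 -3/10 -7 -1 N
2 120/433 24/109 3852/47197 -24/109 -7 -2 E
3 60/257 20/111 1810/28527 -20/111 -8 -2 S
4 24/125 120/521 8748/65125 -120/521 -8 -1 W
5 15/68 3/10 129/680 -3/10 -7 -1 N
final -7 -2 E

n=0: pose=(-8,-1,W); sL=24/125, sR=120/521; mL=8748/65125, mR=-120/521; mL+mR=-12/125 → advance -1; mR−mL=-23748/65125 → turn -1·90°
n=1: pose=(-7,-1,N); sL=15/68, sR=3/10; mL=129/680, mR=-3/10; mL+mR=-15/136 → advance -1; mR−mL=-333/680 → turn -1·90°
n=2: pose=(-7,-2,E); sL=120/433, sR=24/109; mL=3852/47197, mR=-24/109; mL+mR=-60/433 → advance -1; mR−mL=-14244/47197 → turn -1·90°
n=3: pose=(-8,-2,S); sL=60/257, sR=20/111; mL=1810/28527, mR=-20/111; mL+mR=-30/257 → advance -1; mR−mL=-6950/28527 → turn -1·90°
n=4: pose=(-8,-1,W); sL=24/125, sR=120/521; mL=8748/65125, mR=-120/521; mL+mR=-12/125 → advance -1; mR−mL=-23748/65125 → turn -1·90°
n=5: pose=(-7,-1,N); sL=15/68, sR=3/10; mL=129/680, mR=-3/10; mL+mR=-15/136 → advance -1; mR−mL=-333/680 → turn -1·90°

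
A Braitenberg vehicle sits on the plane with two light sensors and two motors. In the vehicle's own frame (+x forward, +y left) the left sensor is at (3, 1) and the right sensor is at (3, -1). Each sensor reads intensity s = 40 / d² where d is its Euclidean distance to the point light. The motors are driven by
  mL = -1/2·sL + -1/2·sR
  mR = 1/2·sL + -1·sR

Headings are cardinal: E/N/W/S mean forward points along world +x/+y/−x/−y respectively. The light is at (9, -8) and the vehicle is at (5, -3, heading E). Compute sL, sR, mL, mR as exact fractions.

left sensor world pos  = (8, -2); dL² = 37
right sensor world pos = (8, -4); dR² = 17
sL = 40/37 = 40/37
sR = 40/17 = 40/17
mL = -1/2·sL + -1/2·sR = -1080/629
mR = 1/2·sL + -1·sR = -1140/629

40/37 40/17 -1080/629 -1140/629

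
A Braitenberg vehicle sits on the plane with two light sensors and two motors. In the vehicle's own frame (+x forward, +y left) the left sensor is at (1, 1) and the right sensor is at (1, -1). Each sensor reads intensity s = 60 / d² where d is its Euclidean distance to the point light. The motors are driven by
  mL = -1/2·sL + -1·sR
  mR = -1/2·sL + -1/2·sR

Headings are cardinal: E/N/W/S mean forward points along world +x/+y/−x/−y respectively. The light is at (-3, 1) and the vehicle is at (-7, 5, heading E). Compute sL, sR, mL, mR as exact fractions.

30/17 10/3 -215/51 -130/51

left sensor world pos  = (-6, 6); dL² = 34
right sensor world pos = (-6, 4); dR² = 18
sL = 60/34 = 30/17
sR = 60/18 = 10/3
mL = -1/2·sL + -1·sR = -215/51
mR = -1/2·sL + -1/2·sR = -130/51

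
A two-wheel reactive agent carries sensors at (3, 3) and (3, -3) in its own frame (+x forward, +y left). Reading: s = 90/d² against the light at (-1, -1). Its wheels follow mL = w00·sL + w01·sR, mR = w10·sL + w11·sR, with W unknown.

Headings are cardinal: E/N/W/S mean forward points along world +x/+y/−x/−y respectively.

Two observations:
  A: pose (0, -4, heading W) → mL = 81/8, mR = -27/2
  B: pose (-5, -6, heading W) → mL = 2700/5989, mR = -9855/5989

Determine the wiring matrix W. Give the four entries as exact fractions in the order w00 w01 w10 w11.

-1/2 1/2 -1 -1/2

obs A: pose=(0,-4,W) → sL=9/4, sR=45/2, mL=81/8, mR=-27/2
obs B: pose=(-5,-6,W) → sL=90/113, sR=90/53, mL=2700/5989, mR=-9855/5989
sensor matrix S = [[9/4, 45/2], [90/113, 90/53]]; det S = -168885/11978
solve [mL_A; mL_B] = S·[w00; w01] and [mR_A; mR_B] = S·[w10; w11]:
  w00 = -1/2, w01 = 1/2, w10 = -1, w11 = -1/2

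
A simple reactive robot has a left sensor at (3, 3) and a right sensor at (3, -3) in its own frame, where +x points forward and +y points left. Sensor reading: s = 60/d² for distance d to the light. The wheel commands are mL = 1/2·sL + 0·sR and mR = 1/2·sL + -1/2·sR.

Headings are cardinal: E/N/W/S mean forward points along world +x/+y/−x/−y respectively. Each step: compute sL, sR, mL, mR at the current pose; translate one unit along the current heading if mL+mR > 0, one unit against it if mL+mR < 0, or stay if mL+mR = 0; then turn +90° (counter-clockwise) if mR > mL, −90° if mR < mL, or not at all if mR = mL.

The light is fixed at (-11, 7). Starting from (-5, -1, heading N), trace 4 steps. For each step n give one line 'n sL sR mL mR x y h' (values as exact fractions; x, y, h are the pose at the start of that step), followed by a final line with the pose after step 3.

0 30/17 30/53 15/17 540/901 -5 -1 N
1 60/97 60/181 30/97 2520/17557 -5 0 E
2 3/10 15/29 3/20 -63/580 -4 0 S
3 60/137 60/41 30/137 -2880/5617 -4 -1 W
final -3 -1 N

n=0: pose=(-5,-1,N); sL=30/17, sR=30/53; mL=15/17, mR=540/901; mL+mR=1335/901 → advance +1; mR−mL=-15/53 → turn -1·90°
n=1: pose=(-5,0,E); sL=60/97, sR=60/181; mL=30/97, mR=2520/17557; mL+mR=7950/17557 → advance +1; mR−mL=-30/181 → turn -1·90°
n=2: pose=(-4,0,S); sL=3/10, sR=15/29; mL=3/20, mR=-63/580; mL+mR=6/145 → advance +1; mR−mL=-15/58 → turn -1·90°
n=3: pose=(-4,-1,W); sL=60/137, sR=60/41; mL=30/137, mR=-2880/5617; mL+mR=-1650/5617 → advance -1; mR−mL=-30/41 → turn -1·90°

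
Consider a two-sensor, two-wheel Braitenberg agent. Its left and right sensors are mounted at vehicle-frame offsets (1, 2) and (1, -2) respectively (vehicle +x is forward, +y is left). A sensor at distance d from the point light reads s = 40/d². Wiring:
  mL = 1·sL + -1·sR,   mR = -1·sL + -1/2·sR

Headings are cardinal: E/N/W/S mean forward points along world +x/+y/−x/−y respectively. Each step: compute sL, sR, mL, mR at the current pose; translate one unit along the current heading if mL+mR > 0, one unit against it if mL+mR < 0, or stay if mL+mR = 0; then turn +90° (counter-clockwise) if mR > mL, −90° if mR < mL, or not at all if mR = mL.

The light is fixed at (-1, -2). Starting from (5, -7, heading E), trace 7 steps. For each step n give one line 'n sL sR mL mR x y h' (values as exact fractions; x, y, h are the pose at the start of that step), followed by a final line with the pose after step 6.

0 20/29 20/49 400/1421 -1270/1421 5 -7 E
1 8/17 8/9 -64/153 -140/153 4 -7 S
2 10/13 2 -16/13 -23/13 4 -6 W
3 8/5 40/73 384/365 -684/365 5 -6 N
4 20/29 20/49 400/1421 -1270/1421 5 -7 E
5 8/17 8/9 -64/153 -140/153 4 -7 S
6 10/13 2 -16/13 -23/13 4 -6 W
final 5 -6 N

n=0: pose=(5,-7,E); sL=20/29, sR=20/49; mL=400/1421, mR=-1270/1421; mL+mR=-30/49 → advance -1; mR−mL=-1670/1421 → turn -1·90°
n=1: pose=(4,-7,S); sL=8/17, sR=8/9; mL=-64/153, mR=-140/153; mL+mR=-4/3 → advance -1; mR−mL=-76/153 → turn -1·90°
n=2: pose=(4,-6,W); sL=10/13, sR=2; mL=-16/13, mR=-23/13; mL+mR=-3 → advance -1; mR−mL=-7/13 → turn -1·90°
n=3: pose=(5,-6,N); sL=8/5, sR=40/73; mL=384/365, mR=-684/365; mL+mR=-60/73 → advance -1; mR−mL=-1068/365 → turn -1·90°
n=4: pose=(5,-7,E); sL=20/29, sR=20/49; mL=400/1421, mR=-1270/1421; mL+mR=-30/49 → advance -1; mR−mL=-1670/1421 → turn -1·90°
n=5: pose=(4,-7,S); sL=8/17, sR=8/9; mL=-64/153, mR=-140/153; mL+mR=-4/3 → advance -1; mR−mL=-76/153 → turn -1·90°
n=6: pose=(4,-6,W); sL=10/13, sR=2; mL=-16/13, mR=-23/13; mL+mR=-3 → advance -1; mR−mL=-7/13 → turn -1·90°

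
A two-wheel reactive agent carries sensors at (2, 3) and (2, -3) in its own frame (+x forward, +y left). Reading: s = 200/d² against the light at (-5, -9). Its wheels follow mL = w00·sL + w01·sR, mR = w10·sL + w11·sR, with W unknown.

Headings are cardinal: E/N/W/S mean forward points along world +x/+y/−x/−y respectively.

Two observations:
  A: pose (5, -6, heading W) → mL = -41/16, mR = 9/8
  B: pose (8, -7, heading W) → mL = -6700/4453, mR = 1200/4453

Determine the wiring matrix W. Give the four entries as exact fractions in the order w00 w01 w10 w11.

-1/2 -1/2 1 -1

obs A: pose=(5,-6,W) → sL=25/8, sR=2, mL=-41/16, mR=9/8
obs B: pose=(8,-7,W) → sL=100/61, sR=100/73, mL=-6700/4453, mR=1200/4453
sensor matrix S = [[25/8, 2], [100/61, 100/73]]; det S = 8925/8906
solve [mL_A; mL_B] = S·[w00; w01] and [mR_A; mR_B] = S·[w10; w11]:
  w00 = -1/2, w01 = -1/2, w10 = 1, w11 = -1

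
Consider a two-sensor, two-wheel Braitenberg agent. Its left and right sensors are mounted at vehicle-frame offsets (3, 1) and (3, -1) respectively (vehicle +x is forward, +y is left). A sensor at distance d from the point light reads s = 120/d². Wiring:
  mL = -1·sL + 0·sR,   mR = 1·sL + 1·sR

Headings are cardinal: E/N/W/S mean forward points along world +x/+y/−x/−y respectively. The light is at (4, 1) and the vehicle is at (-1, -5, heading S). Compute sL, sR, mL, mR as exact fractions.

120/97 40/39 -120/97 8560/3783

left sensor world pos  = (0, -8); dL² = 97
right sensor world pos = (-2, -8); dR² = 117
sL = 120/97 = 120/97
sR = 120/117 = 40/39
mL = -1·sL + 0·sR = -120/97
mR = 1·sL + 1·sR = 8560/3783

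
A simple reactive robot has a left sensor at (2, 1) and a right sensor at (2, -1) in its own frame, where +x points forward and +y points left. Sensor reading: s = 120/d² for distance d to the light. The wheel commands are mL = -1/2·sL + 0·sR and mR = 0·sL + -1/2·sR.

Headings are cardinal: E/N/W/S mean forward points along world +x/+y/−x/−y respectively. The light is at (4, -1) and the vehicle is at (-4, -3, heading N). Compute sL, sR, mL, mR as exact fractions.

left sensor world pos  = (-5, -1); dL² = 81
right sensor world pos = (-3, -1); dR² = 49
sL = 120/81 = 40/27
sR = 120/49 = 120/49
mL = -1/2·sL + 0·sR = -20/27
mR = 0·sL + -1/2·sR = -60/49

40/27 120/49 -20/27 -60/49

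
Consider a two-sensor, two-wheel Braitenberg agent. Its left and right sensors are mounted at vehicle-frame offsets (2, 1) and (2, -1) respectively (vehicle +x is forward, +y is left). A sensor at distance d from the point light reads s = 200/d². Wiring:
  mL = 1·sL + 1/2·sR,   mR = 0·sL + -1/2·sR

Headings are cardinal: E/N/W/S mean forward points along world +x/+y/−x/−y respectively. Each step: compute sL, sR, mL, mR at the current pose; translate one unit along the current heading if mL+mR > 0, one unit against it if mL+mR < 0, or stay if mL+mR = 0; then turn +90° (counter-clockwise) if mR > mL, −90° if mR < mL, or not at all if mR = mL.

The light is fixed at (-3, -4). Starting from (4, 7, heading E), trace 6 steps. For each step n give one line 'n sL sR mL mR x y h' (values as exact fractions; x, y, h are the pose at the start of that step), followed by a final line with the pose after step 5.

0 8/9 200/181 2348/1629 -100/181 4 7 E
1 100/81 20/13 2110/1053 -10/13 5 7 S
2 200/117 200/157 43100/18369 -100/157 5 6 W
3 10/9 25/26 745/468 -25/52 4 6 N
4 8/9 200/181 2348/1629 -100/181 4 7 E
5 100/81 20/13 2110/1053 -10/13 5 7 S
final 5 6 W

n=0: pose=(4,7,E); sL=8/9, sR=200/181; mL=2348/1629, mR=-100/181; mL+mR=8/9 → advance +1; mR−mL=-3248/1629 → turn -1·90°
n=1: pose=(5,7,S); sL=100/81, sR=20/13; mL=2110/1053, mR=-10/13; mL+mR=100/81 → advance +1; mR−mL=-2920/1053 → turn -1·90°
n=2: pose=(5,6,W); sL=200/117, sR=200/157; mL=43100/18369, mR=-100/157; mL+mR=200/117 → advance +1; mR−mL=-54800/18369 → turn -1·90°
n=3: pose=(4,6,N); sL=10/9, sR=25/26; mL=745/468, mR=-25/52; mL+mR=10/9 → advance +1; mR−mL=-485/234 → turn -1·90°
n=4: pose=(4,7,E); sL=8/9, sR=200/181; mL=2348/1629, mR=-100/181; mL+mR=8/9 → advance +1; mR−mL=-3248/1629 → turn -1·90°
n=5: pose=(5,7,S); sL=100/81, sR=20/13; mL=2110/1053, mR=-10/13; mL+mR=100/81 → advance +1; mR−mL=-2920/1053 → turn -1·90°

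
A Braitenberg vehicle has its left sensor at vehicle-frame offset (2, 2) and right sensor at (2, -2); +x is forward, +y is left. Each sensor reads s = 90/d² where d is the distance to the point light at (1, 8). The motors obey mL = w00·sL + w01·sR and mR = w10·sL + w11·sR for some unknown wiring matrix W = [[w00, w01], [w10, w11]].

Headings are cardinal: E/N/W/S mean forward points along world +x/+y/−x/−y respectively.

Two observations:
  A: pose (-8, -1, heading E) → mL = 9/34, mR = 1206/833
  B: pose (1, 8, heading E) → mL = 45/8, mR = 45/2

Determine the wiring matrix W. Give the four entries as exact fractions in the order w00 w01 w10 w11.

obs A: pose=(-8,-1,E) → sL=45/49, sR=9/17, mL=9/34, mR=1206/833
obs B: pose=(1,8,E) → sL=45/4, sR=45/4, mL=45/8, mR=45/2
sensor matrix S = [[45/49, 9/17], [45/4, 45/4]]; det S = 3645/833
solve [mL_A; mL_B] = S·[w00; w01] and [mR_A; mR_B] = S·[w10; w11]:
  w00 = 0, w01 = 1/2, w10 = 1, w11 = 1

0 1/2 1 1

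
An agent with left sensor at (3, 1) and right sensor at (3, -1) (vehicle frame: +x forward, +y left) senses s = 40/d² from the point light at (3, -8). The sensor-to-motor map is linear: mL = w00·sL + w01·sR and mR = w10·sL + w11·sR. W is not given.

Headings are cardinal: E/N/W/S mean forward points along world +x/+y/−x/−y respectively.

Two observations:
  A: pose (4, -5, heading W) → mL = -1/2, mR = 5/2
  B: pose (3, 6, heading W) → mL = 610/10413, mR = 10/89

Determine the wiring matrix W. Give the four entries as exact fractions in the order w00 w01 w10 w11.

-1/2 1 1/2 0

obs A: pose=(4,-5,W) → sL=5, sR=2, mL=-1/2, mR=5/2
obs B: pose=(3,6,W) → sL=20/89, sR=20/117, mL=610/10413, mR=10/89
sensor matrix S = [[5, 2], [20/89, 20/117]]; det S = 4220/10413
solve [mL_A; mL_B] = S·[w00; w01] and [mR_A; mR_B] = S·[w10; w11]:
  w00 = -1/2, w01 = 1, w10 = 1/2, w11 = 0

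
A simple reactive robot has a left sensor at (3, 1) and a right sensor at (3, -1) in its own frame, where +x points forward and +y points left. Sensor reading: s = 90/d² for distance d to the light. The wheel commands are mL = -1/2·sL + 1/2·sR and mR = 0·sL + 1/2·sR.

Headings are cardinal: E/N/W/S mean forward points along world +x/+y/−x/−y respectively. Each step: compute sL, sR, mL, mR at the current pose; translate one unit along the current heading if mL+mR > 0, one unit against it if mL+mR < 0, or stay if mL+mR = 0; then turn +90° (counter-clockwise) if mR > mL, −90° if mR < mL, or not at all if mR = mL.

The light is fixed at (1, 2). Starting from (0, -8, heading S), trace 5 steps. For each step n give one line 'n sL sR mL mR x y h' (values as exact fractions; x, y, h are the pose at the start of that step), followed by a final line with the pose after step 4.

0 90/169 90/173 -180/29237 45/173 0 -8 S
1 45/52 45/74 -495/3848 45/148 0 -9 E
2 18/13 18/13 0 9/13 1 -9 N
3 9/13 1 2/13 1/2 1 -8 W
4 90/169 90/173 -180/29237 45/173 0 -8 S
final 0 -9 E

n=0: pose=(0,-8,S); sL=90/169, sR=90/173; mL=-180/29237, mR=45/173; mL+mR=7425/29237 → advance +1; mR−mL=45/169 → turn +1·90°
n=1: pose=(0,-9,E); sL=45/52, sR=45/74; mL=-495/3848, mR=45/148; mL+mR=675/3848 → advance +1; mR−mL=45/104 → turn +1·90°
n=2: pose=(1,-9,N); sL=18/13, sR=18/13; mL=0, mR=9/13; mL+mR=9/13 → advance +1; mR−mL=9/13 → turn +1·90°
n=3: pose=(1,-8,W); sL=9/13, sR=1; mL=2/13, mR=1/2; mL+mR=17/26 → advance +1; mR−mL=9/26 → turn +1·90°
n=4: pose=(0,-8,S); sL=90/169, sR=90/173; mL=-180/29237, mR=45/173; mL+mR=7425/29237 → advance +1; mR−mL=45/169 → turn +1·90°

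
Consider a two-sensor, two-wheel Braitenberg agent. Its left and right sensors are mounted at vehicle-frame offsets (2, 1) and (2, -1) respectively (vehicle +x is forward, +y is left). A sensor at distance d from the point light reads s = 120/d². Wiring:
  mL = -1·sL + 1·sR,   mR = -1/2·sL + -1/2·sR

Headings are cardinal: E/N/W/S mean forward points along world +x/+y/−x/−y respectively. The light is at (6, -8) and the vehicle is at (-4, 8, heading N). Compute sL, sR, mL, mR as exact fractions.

24/89 8/27 64/2403 -680/2403

left sensor world pos  = (-5, 10); dL² = 445
right sensor world pos = (-3, 10); dR² = 405
sL = 120/445 = 24/89
sR = 120/405 = 8/27
mL = -1·sL + 1·sR = 64/2403
mR = -1/2·sL + -1/2·sR = -680/2403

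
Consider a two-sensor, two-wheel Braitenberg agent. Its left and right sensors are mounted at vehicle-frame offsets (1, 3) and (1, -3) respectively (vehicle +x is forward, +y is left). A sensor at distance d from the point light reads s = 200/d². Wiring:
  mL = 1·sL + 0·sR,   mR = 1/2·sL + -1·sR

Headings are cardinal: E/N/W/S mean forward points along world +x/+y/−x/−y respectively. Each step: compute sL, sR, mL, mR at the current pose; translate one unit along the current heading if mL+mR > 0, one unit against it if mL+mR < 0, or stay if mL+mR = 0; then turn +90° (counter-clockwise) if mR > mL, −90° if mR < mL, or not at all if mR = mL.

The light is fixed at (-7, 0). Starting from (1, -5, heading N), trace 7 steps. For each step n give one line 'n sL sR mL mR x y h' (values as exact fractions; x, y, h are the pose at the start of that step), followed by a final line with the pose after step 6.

n=0: pose=(1,-5,N); sL=200/41, sR=200/137; mL=200/41, mR=5500/5617; mL+mR=32900/5617 → advance +1; mR−mL=-21900/5617 → turn -1·90°
n=1: pose=(1,-4,E); sL=100/41, sR=20/13; mL=100/41, mR=-170/533; mL+mR=1130/533 → advance +1; mR−mL=-1470/533 → turn -1·90°
n=2: pose=(2,-4,S); sL=200/169, sR=200/61; mL=200/169, mR=-27700/10309; mL+mR=-15500/10309 → advance -1; mR−mL=-39900/10309 → turn -1·90°
n=3: pose=(2,-3,W); sL=2, sR=25/8; mL=2, mR=-17/8; mL+mR=-1/8 → advance -1; mR−mL=-33/8 → turn -1·90°
n=4: pose=(3,-3,N); sL=200/53, sR=200/173; mL=200/53, mR=6700/9169; mL+mR=41300/9169 → advance +1; mR−mL=-27900/9169 → turn -1·90°
n=5: pose=(3,-2,E); sL=100/61, sR=100/73; mL=100/61, mR=-2450/4453; mL+mR=4850/4453 → advance +1; mR−mL=-9750/4453 → turn -1·90°
n=6: pose=(4,-2,S); sL=40/41, sR=200/73; mL=40/41, mR=-6740/2993; mL+mR=-3820/2993 → advance -1; mR−mL=-9660/2993 → turn -1·90°

0 200/41 200/137 200/41 5500/5617 1 -5 N
1 100/41 20/13 100/41 -170/533 1 -4 E
2 200/169 200/61 200/169 -27700/10309 2 -4 S
3 2 25/8 2 -17/8 2 -3 W
4 200/53 200/173 200/53 6700/9169 3 -3 N
5 100/61 100/73 100/61 -2450/4453 3 -2 E
6 40/41 200/73 40/41 -6740/2993 4 -2 S
final 4 -1 W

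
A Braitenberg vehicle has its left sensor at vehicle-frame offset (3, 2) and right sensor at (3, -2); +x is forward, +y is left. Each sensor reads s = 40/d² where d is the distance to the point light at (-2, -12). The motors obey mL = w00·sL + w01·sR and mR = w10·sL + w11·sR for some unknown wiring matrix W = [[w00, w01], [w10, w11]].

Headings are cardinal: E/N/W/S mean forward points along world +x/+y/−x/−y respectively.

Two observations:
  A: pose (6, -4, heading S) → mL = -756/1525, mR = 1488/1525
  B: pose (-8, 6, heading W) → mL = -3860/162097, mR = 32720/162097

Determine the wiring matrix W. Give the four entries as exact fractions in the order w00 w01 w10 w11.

1/2 -1 1 1

obs A: pose=(6,-4,S) → sL=8/25, sR=40/61, mL=-756/1525, mR=1488/1525
obs B: pose=(-8,6,W) → sL=40/337, sR=40/481, mL=-3860/162097, mR=32720/162097
sensor matrix S = [[8/25, 40/61], [40/337, 40/481]]; det S = -2532352/49439585
solve [mL_A; mL_B] = S·[w00; w01] and [mR_A; mR_B] = S·[w10; w11]:
  w00 = 1/2, w01 = -1, w10 = 1, w11 = 1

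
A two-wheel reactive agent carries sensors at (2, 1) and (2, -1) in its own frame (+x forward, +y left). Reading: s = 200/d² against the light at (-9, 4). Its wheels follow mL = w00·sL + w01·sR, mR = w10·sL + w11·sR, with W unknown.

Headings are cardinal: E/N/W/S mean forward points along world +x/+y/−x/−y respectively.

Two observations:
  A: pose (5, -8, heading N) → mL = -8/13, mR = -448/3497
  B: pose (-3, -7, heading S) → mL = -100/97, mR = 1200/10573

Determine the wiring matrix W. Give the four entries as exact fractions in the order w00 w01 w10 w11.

obs A: pose=(5,-8,N) → sL=200/269, sR=8/13, mL=-8/13, mR=-448/3497
obs B: pose=(-3,-7,S) → sL=100/109, sR=100/97, mL=-100/97, mR=1200/10573
sensor matrix S = [[200/269, 8/13], [100/109, 100/97]]; det S = 7465600/36973781
solve [mL_A; mL_B] = S·[w00; w01] and [mR_A; mR_B] = S·[w10; w11]:
  w00 = 0, w01 = -1, w10 = -1, w11 = 1

0 -1 -1 1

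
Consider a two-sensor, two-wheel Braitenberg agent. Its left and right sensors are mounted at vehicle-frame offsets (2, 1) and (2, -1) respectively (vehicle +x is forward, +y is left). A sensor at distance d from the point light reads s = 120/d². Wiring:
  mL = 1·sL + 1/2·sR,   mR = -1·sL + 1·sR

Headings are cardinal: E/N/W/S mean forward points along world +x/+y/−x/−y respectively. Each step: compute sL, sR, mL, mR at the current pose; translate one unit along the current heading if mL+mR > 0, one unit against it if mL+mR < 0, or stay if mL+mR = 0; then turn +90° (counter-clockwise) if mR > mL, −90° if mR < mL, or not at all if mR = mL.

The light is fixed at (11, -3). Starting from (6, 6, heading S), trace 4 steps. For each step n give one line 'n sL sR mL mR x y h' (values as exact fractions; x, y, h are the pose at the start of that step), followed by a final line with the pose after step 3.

n=0: pose=(6,6,S); sL=24/13, sR=24/17; mL=564/221, mR=-96/221; mL+mR=36/17 → advance +1; mR−mL=-660/221 → turn -1·90°
n=1: pose=(6,5,W); sL=60/49, sR=12/13; mL=1074/637, mR=-192/637; mL+mR=18/13 → advance +1; mR−mL=-1266/637 → turn -1·90°
n=2: pose=(5,5,N); sL=120/149, sR=24/25; mL=4788/3725, mR=576/3725; mL+mR=36/25 → advance +1; mR−mL=-4212/3725 → turn -1·90°
n=3: pose=(5,6,E); sL=30/29, sR=3/2; mL=207/116, mR=27/58; mL+mR=9/4 → advance +1; mR−mL=-153/116 → turn -1·90°

0 24/13 24/17 564/221 -96/221 6 6 S
1 60/49 12/13 1074/637 -192/637 6 5 W
2 120/149 24/25 4788/3725 576/3725 5 5 N
3 30/29 3/2 207/116 27/58 5 6 E
final 6 6 S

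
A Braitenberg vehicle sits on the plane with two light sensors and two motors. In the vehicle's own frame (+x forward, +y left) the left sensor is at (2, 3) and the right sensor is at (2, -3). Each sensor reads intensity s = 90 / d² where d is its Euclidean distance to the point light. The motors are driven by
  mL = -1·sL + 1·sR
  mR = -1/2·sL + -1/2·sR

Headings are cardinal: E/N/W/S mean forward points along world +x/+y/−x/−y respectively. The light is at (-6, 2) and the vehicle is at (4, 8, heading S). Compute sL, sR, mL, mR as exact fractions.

18/37 18/13 432/481 -450/481

left sensor world pos  = (7, 6); dL² = 185
right sensor world pos = (1, 6); dR² = 65
sL = 90/185 = 18/37
sR = 90/65 = 18/13
mL = -1·sL + 1·sR = 432/481
mR = -1/2·sL + -1/2·sR = -450/481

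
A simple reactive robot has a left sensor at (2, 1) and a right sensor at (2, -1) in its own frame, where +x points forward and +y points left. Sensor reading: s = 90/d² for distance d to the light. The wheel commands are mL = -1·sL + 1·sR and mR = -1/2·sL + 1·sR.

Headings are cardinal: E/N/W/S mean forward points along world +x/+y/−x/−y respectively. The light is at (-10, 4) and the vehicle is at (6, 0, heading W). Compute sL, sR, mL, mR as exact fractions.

left sensor world pos  = (4, -1); dL² = 221
right sensor world pos = (4, 1); dR² = 205
sL = 90/221 = 90/221
sR = 90/205 = 18/41
mL = -1·sL + 1·sR = 288/9061
mR = -1/2·sL + 1·sR = 2133/9061

90/221 18/41 288/9061 2133/9061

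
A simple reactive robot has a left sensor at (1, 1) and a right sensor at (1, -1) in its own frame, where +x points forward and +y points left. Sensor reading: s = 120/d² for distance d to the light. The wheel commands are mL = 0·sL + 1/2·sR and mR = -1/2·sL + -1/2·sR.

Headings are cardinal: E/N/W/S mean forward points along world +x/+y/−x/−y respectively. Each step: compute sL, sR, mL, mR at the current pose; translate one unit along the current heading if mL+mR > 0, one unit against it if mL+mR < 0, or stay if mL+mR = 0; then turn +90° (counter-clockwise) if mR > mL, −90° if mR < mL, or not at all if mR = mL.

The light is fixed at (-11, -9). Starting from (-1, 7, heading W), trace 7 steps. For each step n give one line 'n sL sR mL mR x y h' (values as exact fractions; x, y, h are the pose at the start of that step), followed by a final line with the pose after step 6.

0 20/51 12/37 6/37 -676/1887 -1 7 W
1 120/389 120/433 60/433 -49320/168437 0 7 N
2 3/10 6/17 3/17 -111/340 0 6 E
3 120/317 120/277 60/277 -35640/87809 -1 6 S
4 20/51 12/37 6/37 -676/1887 -1 7 W
5 120/389 120/433 60/433 -49320/168437 0 7 N
6 3/10 6/17 3/17 -111/340 0 6 E
final -1 6 S

n=0: pose=(-1,7,W); sL=20/51, sR=12/37; mL=6/37, mR=-676/1887; mL+mR=-10/51 → advance -1; mR−mL=-982/1887 → turn -1·90°
n=1: pose=(0,7,N); sL=120/389, sR=120/433; mL=60/433, mR=-49320/168437; mL+mR=-60/389 → advance -1; mR−mL=-72660/168437 → turn -1·90°
n=2: pose=(0,6,E); sL=3/10, sR=6/17; mL=3/17, mR=-111/340; mL+mR=-3/20 → advance -1; mR−mL=-171/340 → turn -1·90°
n=3: pose=(-1,6,S); sL=120/317, sR=120/277; mL=60/277, mR=-35640/87809; mL+mR=-60/317 → advance -1; mR−mL=-54660/87809 → turn -1·90°
n=4: pose=(-1,7,W); sL=20/51, sR=12/37; mL=6/37, mR=-676/1887; mL+mR=-10/51 → advance -1; mR−mL=-982/1887 → turn -1·90°
n=5: pose=(0,7,N); sL=120/389, sR=120/433; mL=60/433, mR=-49320/168437; mL+mR=-60/389 → advance -1; mR−mL=-72660/168437 → turn -1·90°
n=6: pose=(0,6,E); sL=3/10, sR=6/17; mL=3/17, mR=-111/340; mL+mR=-3/20 → advance -1; mR−mL=-171/340 → turn -1·90°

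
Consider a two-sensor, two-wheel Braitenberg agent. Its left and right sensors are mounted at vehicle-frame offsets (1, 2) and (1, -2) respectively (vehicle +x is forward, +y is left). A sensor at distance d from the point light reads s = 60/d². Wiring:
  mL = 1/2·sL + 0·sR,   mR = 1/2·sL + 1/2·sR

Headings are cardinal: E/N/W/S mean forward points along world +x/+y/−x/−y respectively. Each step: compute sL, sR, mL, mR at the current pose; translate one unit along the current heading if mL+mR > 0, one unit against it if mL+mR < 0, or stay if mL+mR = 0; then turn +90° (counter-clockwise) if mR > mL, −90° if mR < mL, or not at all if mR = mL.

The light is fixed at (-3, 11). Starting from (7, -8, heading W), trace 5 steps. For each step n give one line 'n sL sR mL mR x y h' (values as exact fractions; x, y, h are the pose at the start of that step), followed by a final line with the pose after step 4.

0 10/87 6/37 5/87 446/3219 7 -8 W
1 60/521 60/449 30/521 29100/233929 6 -8 S
2 15/106 15/146 15/212 945/7738 6 -9 E
3 12/85 12/101 6/85 1116/8585 7 -9 N
4 10/87 6/37 5/87 446/3219 7 -8 W
final 6 -8 S

n=0: pose=(7,-8,W); sL=10/87, sR=6/37; mL=5/87, mR=446/3219; mL+mR=631/3219 → advance +1; mR−mL=3/37 → turn +1·90°
n=1: pose=(6,-8,S); sL=60/521, sR=60/449; mL=30/521, mR=29100/233929; mL+mR=42570/233929 → advance +1; mR−mL=30/449 → turn +1·90°
n=2: pose=(6,-9,E); sL=15/106, sR=15/146; mL=15/212, mR=945/7738; mL+mR=2985/15476 → advance +1; mR−mL=15/292 → turn +1·90°
n=3: pose=(7,-9,N); sL=12/85, sR=12/101; mL=6/85, mR=1116/8585; mL+mR=1722/8585 → advance +1; mR−mL=6/101 → turn +1·90°
n=4: pose=(7,-8,W); sL=10/87, sR=6/37; mL=5/87, mR=446/3219; mL+mR=631/3219 → advance +1; mR−mL=3/37 → turn +1·90°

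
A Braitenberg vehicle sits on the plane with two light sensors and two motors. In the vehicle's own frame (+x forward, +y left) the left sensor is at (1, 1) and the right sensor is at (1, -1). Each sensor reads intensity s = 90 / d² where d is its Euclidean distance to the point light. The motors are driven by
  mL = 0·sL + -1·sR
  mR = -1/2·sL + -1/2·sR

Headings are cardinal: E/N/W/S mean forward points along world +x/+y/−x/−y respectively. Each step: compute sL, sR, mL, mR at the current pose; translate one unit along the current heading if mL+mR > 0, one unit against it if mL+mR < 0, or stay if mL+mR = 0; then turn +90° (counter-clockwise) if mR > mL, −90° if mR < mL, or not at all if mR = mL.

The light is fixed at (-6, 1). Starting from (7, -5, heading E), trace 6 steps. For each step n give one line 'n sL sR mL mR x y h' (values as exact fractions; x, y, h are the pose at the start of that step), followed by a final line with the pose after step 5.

0 90/221 18/49 -18/49 -4194/10829 7 -5 E
1 45/109 9/17 -9/17 -873/1853 6 -5 S
2 18/37 18/41 -18/41 -702/1517 6 -4 E
3 1/2 45/68 -45/68 -79/136 5 -4 S
4 10/17 90/169 -90/169 -1610/2873 5 -3 E
5 45/73 45/53 -45/53 -2835/3869 4 -3 S
final 4 -2 E

n=0: pose=(7,-5,E); sL=90/221, sR=18/49; mL=-18/49, mR=-4194/10829; mL+mR=-8172/10829 → advance -1; mR−mL=-216/10829 → turn -1·90°
n=1: pose=(6,-5,S); sL=45/109, sR=9/17; mL=-9/17, mR=-873/1853; mL+mR=-1854/1853 → advance -1; mR−mL=108/1853 → turn +1·90°
n=2: pose=(6,-4,E); sL=18/37, sR=18/41; mL=-18/41, mR=-702/1517; mL+mR=-1368/1517 → advance -1; mR−mL=-36/1517 → turn -1·90°
n=3: pose=(5,-4,S); sL=1/2, sR=45/68; mL=-45/68, mR=-79/136; mL+mR=-169/136 → advance -1; mR−mL=11/136 → turn +1·90°
n=4: pose=(5,-3,E); sL=10/17, sR=90/169; mL=-90/169, mR=-1610/2873; mL+mR=-3140/2873 → advance -1; mR−mL=-80/2873 → turn -1·90°
n=5: pose=(4,-3,S); sL=45/73, sR=45/53; mL=-45/53, mR=-2835/3869; mL+mR=-6120/3869 → advance -1; mR−mL=450/3869 → turn +1·90°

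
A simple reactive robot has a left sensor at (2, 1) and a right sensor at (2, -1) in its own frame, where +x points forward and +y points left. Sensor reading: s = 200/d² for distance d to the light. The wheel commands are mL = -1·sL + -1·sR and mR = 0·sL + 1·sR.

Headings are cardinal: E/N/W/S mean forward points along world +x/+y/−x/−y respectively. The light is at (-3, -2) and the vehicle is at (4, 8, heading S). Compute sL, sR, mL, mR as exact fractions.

left sensor world pos  = (5, 6); dL² = 128
right sensor world pos = (3, 6); dR² = 100
sL = 200/128 = 25/16
sR = 200/100 = 2
mL = -1·sL + -1·sR = -57/16
mR = 0·sL + 1·sR = 2

25/16 2 -57/16 2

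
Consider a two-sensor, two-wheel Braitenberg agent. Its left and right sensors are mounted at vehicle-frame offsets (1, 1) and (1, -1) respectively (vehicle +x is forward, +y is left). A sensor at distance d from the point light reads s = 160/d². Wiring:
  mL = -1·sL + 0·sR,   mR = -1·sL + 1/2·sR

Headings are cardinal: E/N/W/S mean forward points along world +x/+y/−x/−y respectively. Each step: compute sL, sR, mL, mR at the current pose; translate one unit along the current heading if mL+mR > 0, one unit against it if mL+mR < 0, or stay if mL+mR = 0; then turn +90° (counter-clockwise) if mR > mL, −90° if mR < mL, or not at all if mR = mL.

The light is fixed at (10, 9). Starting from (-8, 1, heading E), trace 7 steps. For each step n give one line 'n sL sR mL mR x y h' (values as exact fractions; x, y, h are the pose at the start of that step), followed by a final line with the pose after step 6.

n=0: pose=(-8,1,E); sL=80/169, sR=16/37; mL=-80/169, mR=-1608/6253; mL+mR=-4568/6253 → advance -1; mR−mL=8/37 → turn +1·90°
n=1: pose=(-9,1,N); sL=160/449, sR=160/373; mL=-160/449, mR=-23760/167477; mL+mR=-83440/167477 → advance -1; mR−mL=80/373 → turn +1·90°
n=2: pose=(-9,0,W); sL=8/25, sR=10/29; mL=-8/25, mR=-107/725; mL+mR=-339/725 → advance -1; mR−mL=5/29 → turn +1·90°
n=3: pose=(-8,0,S); sL=160/389, sR=160/461; mL=-160/389, mR=-42640/179329; mL+mR=-116400/179329 → advance -1; mR−mL=80/461 → turn +1·90°
n=4: pose=(-8,1,E); sL=80/169, sR=16/37; mL=-80/169, mR=-1608/6253; mL+mR=-4568/6253 → advance -1; mR−mL=8/37 → turn +1·90°
n=5: pose=(-9,1,N); sL=160/449, sR=160/373; mL=-160/449, mR=-23760/167477; mL+mR=-83440/167477 → advance -1; mR−mL=80/373 → turn +1·90°
n=6: pose=(-9,0,W); sL=8/25, sR=10/29; mL=-8/25, mR=-107/725; mL+mR=-339/725 → advance -1; mR−mL=5/29 → turn +1·90°

0 80/169 16/37 -80/169 -1608/6253 -8 1 E
1 160/449 160/373 -160/449 -23760/167477 -9 1 N
2 8/25 10/29 -8/25 -107/725 -9 0 W
3 160/389 160/461 -160/389 -42640/179329 -8 0 S
4 80/169 16/37 -80/169 -1608/6253 -8 1 E
5 160/449 160/373 -160/449 -23760/167477 -9 1 N
6 8/25 10/29 -8/25 -107/725 -9 0 W
final -8 0 S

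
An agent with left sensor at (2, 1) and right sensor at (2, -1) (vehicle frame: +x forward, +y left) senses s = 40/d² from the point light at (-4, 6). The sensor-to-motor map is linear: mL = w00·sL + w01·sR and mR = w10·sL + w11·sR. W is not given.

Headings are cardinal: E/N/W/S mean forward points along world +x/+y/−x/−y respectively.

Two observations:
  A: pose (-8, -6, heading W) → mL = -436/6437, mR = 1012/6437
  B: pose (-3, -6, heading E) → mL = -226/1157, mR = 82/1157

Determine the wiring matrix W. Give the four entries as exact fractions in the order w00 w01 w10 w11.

-1 1/2 -1/2 1

obs A: pose=(-8,-6,W) → sL=8/41, sR=40/157, mL=-436/6437, mR=1012/6437
obs B: pose=(-3,-6,E) → sL=4/13, sR=20/89, mL=-226/1157, mR=82/1157
sensor matrix S = [[8/41, 40/157], [4/13, 20/89]]; det S = -257280/7447609
solve [mL_A; mL_B] = S·[w00; w01] and [mR_A; mR_B] = S·[w10; w11]:
  w00 = -1, w01 = 1/2, w10 = -1/2, w11 = 1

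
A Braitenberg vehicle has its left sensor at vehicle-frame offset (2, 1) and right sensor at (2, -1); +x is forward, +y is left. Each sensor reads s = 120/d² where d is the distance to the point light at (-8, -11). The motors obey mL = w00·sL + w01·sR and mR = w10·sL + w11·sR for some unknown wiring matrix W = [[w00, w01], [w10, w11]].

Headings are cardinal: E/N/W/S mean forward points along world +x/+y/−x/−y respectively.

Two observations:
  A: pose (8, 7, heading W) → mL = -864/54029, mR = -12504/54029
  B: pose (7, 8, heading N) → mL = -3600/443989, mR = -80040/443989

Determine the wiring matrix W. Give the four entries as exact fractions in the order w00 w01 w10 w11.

obs A: pose=(8,7,W) → sL=24/97, sR=120/557, mL=-864/54029, mR=-12504/54029
obs B: pose=(7,8,N) → sL=120/637, sR=120/697, mL=-3600/443989, mR=-80040/443989
sensor matrix S = [[24/97, 120/557], [120/637, 120/697]]; det S = 48280320/23988281681
solve [mL_A; mL_B] = S·[w00; w01] and [mR_A; mR_B] = S·[w10; w11]:
  w00 = -1/2, w01 = 1/2, w10 = -1/2, w11 = -1/2

-1/2 1/2 -1/2 -1/2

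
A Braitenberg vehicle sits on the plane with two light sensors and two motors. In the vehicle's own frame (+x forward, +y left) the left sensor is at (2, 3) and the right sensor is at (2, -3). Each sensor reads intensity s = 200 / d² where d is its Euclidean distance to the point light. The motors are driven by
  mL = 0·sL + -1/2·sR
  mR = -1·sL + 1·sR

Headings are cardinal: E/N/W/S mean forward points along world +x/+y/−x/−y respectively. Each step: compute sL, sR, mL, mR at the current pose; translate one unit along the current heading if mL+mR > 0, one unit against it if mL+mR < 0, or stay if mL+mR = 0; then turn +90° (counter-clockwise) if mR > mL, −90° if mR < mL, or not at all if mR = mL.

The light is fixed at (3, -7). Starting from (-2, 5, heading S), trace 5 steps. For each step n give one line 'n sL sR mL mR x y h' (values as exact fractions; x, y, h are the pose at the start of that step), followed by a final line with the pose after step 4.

0 25/13 50/41 -25/41 -375/533 -2 5 S
1 200/149 40/61 -20/61 -6240/9089 -2 6 W
2 100/137 100/113 -50/113 2400/15481 -1 6 N
3 200/117 200/261 -100/261 -3200/3393 -1 5 W
4 25/29 50/49 -25/49 225/1421 0 5 N
final 0 4 W

n=0: pose=(-2,5,S); sL=25/13, sR=50/41; mL=-25/41, mR=-375/533; mL+mR=-700/533 → advance -1; mR−mL=-50/533 → turn -1·90°
n=1: pose=(-2,6,W); sL=200/149, sR=40/61; mL=-20/61, mR=-6240/9089; mL+mR=-9220/9089 → advance -1; mR−mL=-3260/9089 → turn -1·90°
n=2: pose=(-1,6,N); sL=100/137, sR=100/113; mL=-50/113, mR=2400/15481; mL+mR=-4450/15481 → advance -1; mR−mL=9250/15481 → turn +1·90°
n=3: pose=(-1,5,W); sL=200/117, sR=200/261; mL=-100/261, mR=-3200/3393; mL+mR=-500/377 → advance -1; mR−mL=-1900/3393 → turn -1·90°
n=4: pose=(0,5,N); sL=25/29, sR=50/49; mL=-25/49, mR=225/1421; mL+mR=-500/1421 → advance -1; mR−mL=950/1421 → turn +1·90°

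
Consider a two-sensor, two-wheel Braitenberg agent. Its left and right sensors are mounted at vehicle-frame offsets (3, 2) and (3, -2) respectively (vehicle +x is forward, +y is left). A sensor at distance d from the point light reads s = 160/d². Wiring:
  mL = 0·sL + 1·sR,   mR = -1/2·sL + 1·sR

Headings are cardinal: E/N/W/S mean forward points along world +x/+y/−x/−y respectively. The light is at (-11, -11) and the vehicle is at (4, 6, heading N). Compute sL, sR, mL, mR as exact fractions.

left sensor world pos  = (2, 9); dL² = 569
right sensor world pos = (6, 9); dR² = 689
sL = 160/569 = 160/569
sR = 160/689 = 160/689
mL = 0·sL + 1·sR = 160/689
mR = -1/2·sL + 1·sR = 35920/392041

160/569 160/689 160/689 35920/392041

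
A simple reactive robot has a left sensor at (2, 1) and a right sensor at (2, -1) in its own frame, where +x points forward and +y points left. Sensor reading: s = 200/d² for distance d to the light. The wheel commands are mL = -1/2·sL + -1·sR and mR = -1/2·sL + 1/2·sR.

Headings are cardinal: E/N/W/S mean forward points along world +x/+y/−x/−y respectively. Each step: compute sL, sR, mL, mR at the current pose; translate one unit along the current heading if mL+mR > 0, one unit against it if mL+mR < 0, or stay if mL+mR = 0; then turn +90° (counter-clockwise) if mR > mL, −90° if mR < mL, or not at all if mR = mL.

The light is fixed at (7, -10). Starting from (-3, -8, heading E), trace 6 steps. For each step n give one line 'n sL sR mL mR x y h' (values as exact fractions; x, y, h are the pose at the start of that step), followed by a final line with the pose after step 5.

0 200/73 40/13 -4220/949 160/949 -3 -8 E
1 5/4 50/29 -545/232 55/232 -4 -8 N
2 200/169 200/173 -51100/29237 -400/29237 -4 -9 W
3 100/41 100/61 -7150/2501 -1000/2501 -3 -9 S
4 200/73 40/13 -4220/949 160/949 -3 -8 E
5 5/4 50/29 -545/232 55/232 -4 -8 N
final -4 -9 W

n=0: pose=(-3,-8,E); sL=200/73, sR=40/13; mL=-4220/949, mR=160/949; mL+mR=-4060/949 → advance -1; mR−mL=60/13 → turn +1·90°
n=1: pose=(-4,-8,N); sL=5/4, sR=50/29; mL=-545/232, mR=55/232; mL+mR=-245/116 → advance -1; mR−mL=75/29 → turn +1·90°
n=2: pose=(-4,-9,W); sL=200/169, sR=200/173; mL=-51100/29237, mR=-400/29237; mL+mR=-51500/29237 → advance -1; mR−mL=300/173 → turn +1·90°
n=3: pose=(-3,-9,S); sL=100/41, sR=100/61; mL=-7150/2501, mR=-1000/2501; mL+mR=-8150/2501 → advance -1; mR−mL=150/61 → turn +1·90°
n=4: pose=(-3,-8,E); sL=200/73, sR=40/13; mL=-4220/949, mR=160/949; mL+mR=-4060/949 → advance -1; mR−mL=60/13 → turn +1·90°
n=5: pose=(-4,-8,N); sL=5/4, sR=50/29; mL=-545/232, mR=55/232; mL+mR=-245/116 → advance -1; mR−mL=75/29 → turn +1·90°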